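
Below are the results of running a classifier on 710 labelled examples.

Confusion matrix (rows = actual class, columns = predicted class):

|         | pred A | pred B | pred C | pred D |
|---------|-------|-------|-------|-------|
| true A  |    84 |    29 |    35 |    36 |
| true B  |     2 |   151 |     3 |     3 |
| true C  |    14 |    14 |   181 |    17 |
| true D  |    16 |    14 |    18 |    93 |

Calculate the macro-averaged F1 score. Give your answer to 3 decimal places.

0.702

Per-class F1 score (2·TP/(2·TP+FP+FN)):
  A: TP=84, FP=2+14+16=32, FN=29+35+36=100 → 168/300 = 0.5600
  B: TP=151, FP=29+14+14=57, FN=2+3+3=8 → 302/367 = 0.8229
  C: TP=181, FP=35+3+18=56, FN=14+14+17=45 → 362/463 = 0.7819
  D: TP=93, FP=36+3+17=56, FN=16+14+18=48 → 186/290 = 0.6414
Macro-F1 score = mean = (0.5600 + 0.8229 + 0.7819 + 0.6414) / 4 = 0.702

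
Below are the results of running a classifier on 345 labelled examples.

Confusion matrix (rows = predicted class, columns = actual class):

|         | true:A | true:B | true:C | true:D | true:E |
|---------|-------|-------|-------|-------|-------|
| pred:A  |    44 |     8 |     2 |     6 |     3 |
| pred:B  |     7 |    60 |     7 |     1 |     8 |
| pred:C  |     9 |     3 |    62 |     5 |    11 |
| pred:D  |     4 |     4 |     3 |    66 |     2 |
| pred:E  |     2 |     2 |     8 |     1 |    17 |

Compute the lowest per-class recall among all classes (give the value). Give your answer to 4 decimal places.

0.4146

Per-class recall (TP/(TP+FN)):
  A: TP=44, FN=7+9+4+2=22 → 44/66 = 0.66667
  B: TP=60, FN=8+3+4+2=17 → 60/77 = 0.77922
  C: TP=62, FN=2+7+3+8=20 → 62/82 = 0.75610
  D: TP=66, FN=6+1+5+1=13 → 66/79 = 0.83544
  E: TP=17, FN=3+8+11+2=24 → 17/41 = 0.41463
Lowest is class 'E' with recall = 0.4146.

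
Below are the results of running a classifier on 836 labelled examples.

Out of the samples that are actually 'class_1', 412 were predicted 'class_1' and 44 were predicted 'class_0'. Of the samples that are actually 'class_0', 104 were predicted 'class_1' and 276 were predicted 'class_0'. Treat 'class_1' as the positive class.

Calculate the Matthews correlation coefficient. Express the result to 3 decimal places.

0.645

MCC = (TP·TN − FP·FN) / √((TP+FP)(TP+FN)(TN+FP)(TN+FN))
Numerator = 412·276 − 104·44 = 109136
Denominator = √(516·456·380·320) = √28611993600 = 169150.8014
MCC = 109136 / 169150.8014 = 0.645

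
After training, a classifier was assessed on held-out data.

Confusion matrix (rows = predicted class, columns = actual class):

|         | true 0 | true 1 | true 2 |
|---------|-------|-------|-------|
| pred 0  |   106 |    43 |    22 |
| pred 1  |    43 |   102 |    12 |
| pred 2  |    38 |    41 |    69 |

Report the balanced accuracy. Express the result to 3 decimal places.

Balanced accuracy = mean of per-class recall.
  0: recall = 106/187 = 0.5668
  1: recall = 102/186 = 0.5484
  2: recall = 69/103 = 0.6699
Mean = (0.5668 + 0.5484 + 0.6699) / 3 = 0.595

0.595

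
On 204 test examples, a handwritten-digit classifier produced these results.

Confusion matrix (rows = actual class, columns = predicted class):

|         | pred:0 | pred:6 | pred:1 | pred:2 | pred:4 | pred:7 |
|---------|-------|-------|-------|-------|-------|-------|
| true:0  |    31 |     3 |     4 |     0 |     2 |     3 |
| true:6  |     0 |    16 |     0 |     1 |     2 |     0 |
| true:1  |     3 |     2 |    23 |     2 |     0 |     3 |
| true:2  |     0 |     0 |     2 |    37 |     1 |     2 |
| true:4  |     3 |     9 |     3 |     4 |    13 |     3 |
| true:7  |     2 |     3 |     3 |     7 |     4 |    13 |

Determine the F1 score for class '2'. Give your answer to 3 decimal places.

One-vs-rest for '2': TP = diagonal; FP = other classes predicted '2'; FN = '2' predicted as other.
F1 score = 2·TP/(2·TP+FP+FN).
2: TP=37, FP=0+1+2+4+7=14, FN=0+0+2+1+2=5 → 74/93 = 0.7957

0.796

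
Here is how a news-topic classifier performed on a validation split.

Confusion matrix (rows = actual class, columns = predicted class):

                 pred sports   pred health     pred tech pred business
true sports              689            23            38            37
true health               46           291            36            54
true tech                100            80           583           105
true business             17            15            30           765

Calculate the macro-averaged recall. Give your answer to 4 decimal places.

Per-class recall (TP/(TP+FN)):
  sports: TP=689, FN=23+38+37=98 → 689/787 = 0.87548
  health: TP=291, FN=46+36+54=136 → 291/427 = 0.68150
  tech: TP=583, FN=100+80+105=285 → 583/868 = 0.67166
  business: TP=765, FN=17+15+30=62 → 765/827 = 0.92503
Macro-recall = mean = (0.87548 + 0.68150 + 0.67166 + 0.92503) / 4 = 0.7884

0.7884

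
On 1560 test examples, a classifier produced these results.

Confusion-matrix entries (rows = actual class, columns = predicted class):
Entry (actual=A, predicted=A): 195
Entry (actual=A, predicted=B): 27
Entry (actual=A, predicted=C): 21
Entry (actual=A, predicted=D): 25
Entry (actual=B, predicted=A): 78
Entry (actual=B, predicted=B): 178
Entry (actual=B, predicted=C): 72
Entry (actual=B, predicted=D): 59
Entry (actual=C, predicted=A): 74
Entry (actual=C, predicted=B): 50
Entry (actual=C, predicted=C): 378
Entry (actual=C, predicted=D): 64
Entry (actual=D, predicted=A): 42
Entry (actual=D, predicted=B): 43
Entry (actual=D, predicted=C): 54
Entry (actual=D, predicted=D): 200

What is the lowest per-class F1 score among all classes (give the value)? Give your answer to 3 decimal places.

Per-class F1 score (2·TP/(2·TP+FP+FN)):
  A: TP=195, FP=78+74+42=194, FN=27+21+25=73 → 390/657 = 0.5936
  B: TP=178, FP=27+50+43=120, FN=78+72+59=209 → 356/685 = 0.5197
  C: TP=378, FP=21+72+54=147, FN=74+50+64=188 → 756/1091 = 0.6929
  D: TP=200, FP=25+59+64=148, FN=42+43+54=139 → 400/687 = 0.5822
Lowest is class 'B' with F1 score = 0.520.

0.520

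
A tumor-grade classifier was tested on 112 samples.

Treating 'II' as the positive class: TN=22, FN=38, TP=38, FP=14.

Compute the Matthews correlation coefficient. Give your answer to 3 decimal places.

0.104

MCC = (TP·TN − FP·FN) / √((TP+FP)(TP+FN)(TN+FP)(TN+FN))
Numerator = 38·22 − 14·38 = 304
Denominator = √(52·76·36·60) = √8536320 = 2921.6981
MCC = 304 / 2921.6981 = 0.104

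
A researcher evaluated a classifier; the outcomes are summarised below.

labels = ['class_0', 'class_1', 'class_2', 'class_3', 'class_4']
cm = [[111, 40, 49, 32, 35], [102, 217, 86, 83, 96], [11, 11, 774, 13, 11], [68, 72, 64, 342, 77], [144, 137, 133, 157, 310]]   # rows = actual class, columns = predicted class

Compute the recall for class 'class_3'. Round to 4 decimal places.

0.5490

recall = TP/(TP+FN).
class_3: TP=342, FN=68+72+64+77=281 → 342/623 = 0.54896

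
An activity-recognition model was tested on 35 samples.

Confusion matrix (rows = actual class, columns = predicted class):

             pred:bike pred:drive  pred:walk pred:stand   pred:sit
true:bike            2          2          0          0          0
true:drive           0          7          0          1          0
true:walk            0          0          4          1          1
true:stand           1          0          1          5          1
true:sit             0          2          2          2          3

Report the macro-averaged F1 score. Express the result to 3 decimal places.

0.588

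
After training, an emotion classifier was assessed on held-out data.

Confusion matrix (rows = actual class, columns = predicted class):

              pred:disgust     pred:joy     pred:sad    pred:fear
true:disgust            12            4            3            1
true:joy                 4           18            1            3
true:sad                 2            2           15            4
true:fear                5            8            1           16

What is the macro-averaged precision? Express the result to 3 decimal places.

Per-class precision (TP/(TP+FP)):
  disgust: TP=12, FP=4+2+5=11 → 12/23 = 0.5217
  joy: TP=18, FP=4+2+8=14 → 18/32 = 0.5625
  sad: TP=15, FP=3+1+1=5 → 15/20 = 0.7500
  fear: TP=16, FP=1+3+4=8 → 16/24 = 0.6667
Macro-precision = mean = (0.5217 + 0.5625 + 0.7500 + 0.6667) / 4 = 0.625

0.625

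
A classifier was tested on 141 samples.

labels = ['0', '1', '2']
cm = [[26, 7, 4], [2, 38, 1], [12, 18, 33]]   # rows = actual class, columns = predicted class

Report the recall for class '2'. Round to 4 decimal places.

0.5238

recall = TP/(TP+FN).
2: TP=33, FN=12+18=30 → 33/63 = 0.52381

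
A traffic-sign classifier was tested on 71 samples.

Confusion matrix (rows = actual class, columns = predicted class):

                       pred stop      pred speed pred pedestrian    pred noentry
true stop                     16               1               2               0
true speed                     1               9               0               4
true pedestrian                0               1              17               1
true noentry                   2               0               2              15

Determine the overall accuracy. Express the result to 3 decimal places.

Accuracy = trace / total = (16+9+17+15=57) / 71 = 57/71 = 0.803

0.803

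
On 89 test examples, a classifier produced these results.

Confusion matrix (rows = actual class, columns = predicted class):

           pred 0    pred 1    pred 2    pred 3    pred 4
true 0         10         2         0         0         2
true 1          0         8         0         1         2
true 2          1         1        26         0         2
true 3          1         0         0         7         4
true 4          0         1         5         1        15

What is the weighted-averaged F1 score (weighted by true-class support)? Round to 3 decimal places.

0.742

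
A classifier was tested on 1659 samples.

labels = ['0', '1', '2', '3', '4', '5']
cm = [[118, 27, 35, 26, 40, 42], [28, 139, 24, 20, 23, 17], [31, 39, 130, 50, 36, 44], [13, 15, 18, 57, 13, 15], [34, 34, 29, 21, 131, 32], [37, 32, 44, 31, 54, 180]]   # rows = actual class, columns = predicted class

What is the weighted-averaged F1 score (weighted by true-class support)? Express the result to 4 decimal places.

Per-class F1 score (2·TP/(2·TP+FP+FN)):
  0: TP=118, FP=28+31+13+34+37=143, FN=27+35+26+40+42=170 → 236/549 = 0.42987
  1: TP=139, FP=27+39+15+34+32=147, FN=28+24+20+23+17=112 → 278/537 = 0.51769
  2: TP=130, FP=35+24+18+29+44=150, FN=31+39+50+36+44=200 → 260/610 = 0.42623
  3: TP=57, FP=26+20+50+21+31=148, FN=13+15+18+13+15=74 → 114/336 = 0.33929
  4: TP=131, FP=40+23+36+13+54=166, FN=34+34+29+21+32=150 → 262/578 = 0.45329
  5: TP=180, FP=42+17+44+15+32=150, FN=37+32+44+31+54=198 → 360/708 = 0.50847
Weighted-F1 score = Σ (supportᵢ/N)·F1 scoreᵢ with N=1659: (288/1659)·0.42987 + (251/1659)·0.51769 + (330/1659)·0.42623 + (131/1659)·0.33929 + (281/1659)·0.45329 + (378/1659)·0.50847 = 0.4572

0.4572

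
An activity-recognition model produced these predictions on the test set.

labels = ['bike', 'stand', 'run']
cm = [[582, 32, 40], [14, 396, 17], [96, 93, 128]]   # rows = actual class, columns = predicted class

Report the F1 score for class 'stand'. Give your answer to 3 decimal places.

Take TP from the diagonal, FP from the rest of the 'stand' prediction marginal, FN from the rest of the 'stand' actual marginal.
F1 score = 2·TP/(2·TP+FP+FN).
stand: TP=396, FP=32+93=125, FN=14+17=31 → 792/948 = 0.8354

0.835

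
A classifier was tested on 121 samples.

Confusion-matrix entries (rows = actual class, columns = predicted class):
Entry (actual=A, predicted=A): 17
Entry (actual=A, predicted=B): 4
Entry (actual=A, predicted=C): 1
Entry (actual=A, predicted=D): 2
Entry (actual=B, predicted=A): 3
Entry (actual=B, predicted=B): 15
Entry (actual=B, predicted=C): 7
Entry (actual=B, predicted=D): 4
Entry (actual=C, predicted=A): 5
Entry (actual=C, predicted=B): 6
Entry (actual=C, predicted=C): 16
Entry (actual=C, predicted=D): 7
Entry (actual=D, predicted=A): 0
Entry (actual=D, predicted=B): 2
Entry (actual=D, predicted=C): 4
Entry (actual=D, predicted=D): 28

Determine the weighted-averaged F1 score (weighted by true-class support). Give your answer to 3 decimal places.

0.621

Per-class F1 score (2·TP/(2·TP+FP+FN)):
  A: TP=17, FP=3+5+0=8, FN=4+1+2=7 → 34/49 = 0.6939
  B: TP=15, FP=4+6+2=12, FN=3+7+4=14 → 30/56 = 0.5357
  C: TP=16, FP=1+7+4=12, FN=5+6+7=18 → 32/62 = 0.5161
  D: TP=28, FP=2+4+7=13, FN=0+2+4=6 → 56/75 = 0.7467
Weighted-F1 score = Σ (supportᵢ/N)·F1 scoreᵢ with N=121: (24/121)·0.6939 + (29/121)·0.5357 + (34/121)·0.5161 + (34/121)·0.7467 = 0.621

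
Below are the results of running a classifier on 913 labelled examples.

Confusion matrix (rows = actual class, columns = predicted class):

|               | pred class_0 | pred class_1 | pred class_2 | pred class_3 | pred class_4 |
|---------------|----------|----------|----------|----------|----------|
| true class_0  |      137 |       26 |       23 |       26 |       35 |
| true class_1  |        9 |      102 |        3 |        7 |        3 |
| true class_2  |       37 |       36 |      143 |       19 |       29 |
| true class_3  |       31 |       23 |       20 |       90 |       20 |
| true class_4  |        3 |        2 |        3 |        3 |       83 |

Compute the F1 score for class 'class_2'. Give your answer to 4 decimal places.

0.6272

One-vs-rest for 'class_2': TP = diagonal; FP = other classes predicted 'class_2'; FN = 'class_2' predicted as other.
F1 score = 2·TP/(2·TP+FP+FN).
class_2: TP=143, FP=23+3+20+3=49, FN=37+36+19+29=121 → 286/456 = 0.62719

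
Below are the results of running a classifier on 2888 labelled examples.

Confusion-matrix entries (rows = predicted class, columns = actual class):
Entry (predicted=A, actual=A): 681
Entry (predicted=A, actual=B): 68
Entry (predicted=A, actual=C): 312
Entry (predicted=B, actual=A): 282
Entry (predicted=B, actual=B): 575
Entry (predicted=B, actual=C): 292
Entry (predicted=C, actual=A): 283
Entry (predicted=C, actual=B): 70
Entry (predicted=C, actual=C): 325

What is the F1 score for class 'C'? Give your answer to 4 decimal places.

Take TP from the diagonal, FP from the rest of the 'C' prediction marginal, FN from the rest of the 'C' actual marginal.
F1 score = 2·TP/(2·TP+FP+FN).
C: TP=325, FP=283+70=353, FN=312+292=604 → 650/1607 = 0.40448

0.4045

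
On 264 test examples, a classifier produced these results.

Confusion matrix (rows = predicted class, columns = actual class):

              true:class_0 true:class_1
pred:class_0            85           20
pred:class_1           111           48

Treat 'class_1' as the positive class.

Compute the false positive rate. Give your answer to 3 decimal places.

0.566

FPR = FP/(FP+TN) = 111/(111+85) = 0.566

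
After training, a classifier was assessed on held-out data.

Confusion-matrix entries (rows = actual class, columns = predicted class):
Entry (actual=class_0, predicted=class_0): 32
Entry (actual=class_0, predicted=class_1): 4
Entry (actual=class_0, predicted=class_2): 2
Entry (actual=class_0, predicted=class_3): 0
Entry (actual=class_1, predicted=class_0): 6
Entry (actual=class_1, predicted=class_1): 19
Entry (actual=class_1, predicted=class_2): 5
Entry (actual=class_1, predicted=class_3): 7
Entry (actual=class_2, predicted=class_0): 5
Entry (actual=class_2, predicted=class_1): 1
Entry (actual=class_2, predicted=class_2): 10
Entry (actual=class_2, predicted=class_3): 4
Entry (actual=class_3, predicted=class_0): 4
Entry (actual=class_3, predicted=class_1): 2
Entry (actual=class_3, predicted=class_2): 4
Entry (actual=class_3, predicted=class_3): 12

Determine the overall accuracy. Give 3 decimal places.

Accuracy = trace / total = (32+19+10+12=73) / 117 = 73/117 = 0.624

0.624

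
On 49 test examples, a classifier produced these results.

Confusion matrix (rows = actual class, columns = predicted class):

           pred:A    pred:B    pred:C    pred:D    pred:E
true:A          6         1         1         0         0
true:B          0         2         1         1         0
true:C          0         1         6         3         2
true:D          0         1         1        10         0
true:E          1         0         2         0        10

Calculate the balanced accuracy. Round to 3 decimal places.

0.671

Balanced accuracy = mean of per-class recall.
  A: recall = 6/8 = 0.7500
  B: recall = 2/4 = 0.5000
  C: recall = 6/12 = 0.5000
  D: recall = 10/12 = 0.8333
  E: recall = 10/13 = 0.7692
Mean = (0.7500 + 0.5000 + 0.5000 + 0.8333 + 0.7692) / 5 = 0.671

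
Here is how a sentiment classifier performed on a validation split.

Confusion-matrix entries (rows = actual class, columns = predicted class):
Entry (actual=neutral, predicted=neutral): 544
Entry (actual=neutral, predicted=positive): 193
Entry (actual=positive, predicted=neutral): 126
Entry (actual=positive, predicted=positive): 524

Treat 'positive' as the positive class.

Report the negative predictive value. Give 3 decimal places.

NPV = TN/(TN+FN) = 544/(544+126) = 0.812

0.812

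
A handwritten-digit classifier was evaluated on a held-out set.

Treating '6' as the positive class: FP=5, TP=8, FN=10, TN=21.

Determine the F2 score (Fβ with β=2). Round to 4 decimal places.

0.4706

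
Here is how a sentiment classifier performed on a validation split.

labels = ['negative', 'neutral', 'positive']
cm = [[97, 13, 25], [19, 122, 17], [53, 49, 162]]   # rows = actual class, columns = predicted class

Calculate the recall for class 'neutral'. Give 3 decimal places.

One-vs-rest for 'neutral': TP = diagonal; FP = other classes predicted 'neutral'; FN = 'neutral' predicted as other.
recall = TP/(TP+FN).
neutral: TP=122, FN=19+17=36 → 122/158 = 0.7722

0.772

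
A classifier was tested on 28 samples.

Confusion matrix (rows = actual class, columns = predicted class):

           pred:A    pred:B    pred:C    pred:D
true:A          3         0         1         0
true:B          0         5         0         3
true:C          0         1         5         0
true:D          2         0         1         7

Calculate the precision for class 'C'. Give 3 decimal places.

0.714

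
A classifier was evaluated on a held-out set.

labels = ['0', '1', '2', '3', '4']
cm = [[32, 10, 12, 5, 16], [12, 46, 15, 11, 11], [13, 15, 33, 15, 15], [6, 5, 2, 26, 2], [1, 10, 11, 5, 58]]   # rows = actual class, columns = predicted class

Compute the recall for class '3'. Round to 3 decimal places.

0.634

recall = TP/(TP+FN).
3: TP=26, FN=6+5+2+2=15 → 26/41 = 0.6341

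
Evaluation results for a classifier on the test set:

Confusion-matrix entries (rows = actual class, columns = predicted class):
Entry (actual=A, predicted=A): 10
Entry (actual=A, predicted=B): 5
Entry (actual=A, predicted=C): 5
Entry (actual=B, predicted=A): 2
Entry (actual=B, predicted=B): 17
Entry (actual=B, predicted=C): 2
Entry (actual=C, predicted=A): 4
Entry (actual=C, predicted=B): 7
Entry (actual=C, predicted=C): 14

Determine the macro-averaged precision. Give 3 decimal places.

Per-class precision (TP/(TP+FP)):
  A: TP=10, FP=2+4=6 → 10/16 = 0.6250
  B: TP=17, FP=5+7=12 → 17/29 = 0.5862
  C: TP=14, FP=5+2=7 → 14/21 = 0.6667
Macro-precision = mean = (0.6250 + 0.5862 + 0.6667) / 3 = 0.626

0.626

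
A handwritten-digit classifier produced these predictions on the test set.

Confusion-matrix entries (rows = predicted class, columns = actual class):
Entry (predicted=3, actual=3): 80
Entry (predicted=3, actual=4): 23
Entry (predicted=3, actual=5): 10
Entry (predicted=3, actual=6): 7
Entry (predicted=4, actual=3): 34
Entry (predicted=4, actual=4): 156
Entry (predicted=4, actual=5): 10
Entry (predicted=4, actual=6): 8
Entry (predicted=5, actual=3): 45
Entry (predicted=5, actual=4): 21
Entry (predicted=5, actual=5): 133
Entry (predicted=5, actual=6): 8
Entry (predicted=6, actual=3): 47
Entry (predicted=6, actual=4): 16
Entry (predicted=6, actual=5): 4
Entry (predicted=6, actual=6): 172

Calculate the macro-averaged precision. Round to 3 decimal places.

Per-class precision (TP/(TP+FP)):
  3: TP=80, FP=23+10+7=40 → 80/120 = 0.6667
  4: TP=156, FP=34+10+8=52 → 156/208 = 0.7500
  5: TP=133, FP=45+21+8=74 → 133/207 = 0.6425
  6: TP=172, FP=47+16+4=67 → 172/239 = 0.7197
Macro-precision = mean = (0.6667 + 0.7500 + 0.6425 + 0.7197) / 4 = 0.695

0.695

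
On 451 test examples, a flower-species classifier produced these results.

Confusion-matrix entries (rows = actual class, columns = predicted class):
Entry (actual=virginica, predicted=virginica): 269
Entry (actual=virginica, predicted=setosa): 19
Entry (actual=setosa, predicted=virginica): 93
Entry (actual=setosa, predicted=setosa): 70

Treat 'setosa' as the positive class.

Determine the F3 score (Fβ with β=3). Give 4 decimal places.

0.4499

Fβ = (1+β²)·TP / ((1+β²)·TP + β²·FN + FP), with β²=9
= 10·70 / (10·70 + 9·93 + 19) = 0.4499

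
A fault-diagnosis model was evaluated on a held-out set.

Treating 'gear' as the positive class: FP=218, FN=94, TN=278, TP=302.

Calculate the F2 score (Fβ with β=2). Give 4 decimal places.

Fβ = (1+β²)·TP / ((1+β²)·TP + β²·FN + FP), with β²=4
= 5·302 / (5·302 + 4·94 + 218) = 0.7177

0.7177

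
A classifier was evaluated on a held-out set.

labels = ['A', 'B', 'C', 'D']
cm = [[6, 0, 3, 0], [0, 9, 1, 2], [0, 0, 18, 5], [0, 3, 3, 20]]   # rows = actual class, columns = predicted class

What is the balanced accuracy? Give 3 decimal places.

Balanced accuracy = mean of per-class recall.
  A: recall = 6/9 = 0.6667
  B: recall = 9/12 = 0.7500
  C: recall = 18/23 = 0.7826
  D: recall = 20/26 = 0.7692
Mean = (0.6667 + 0.7500 + 0.7826 + 0.7692) / 4 = 0.742

0.742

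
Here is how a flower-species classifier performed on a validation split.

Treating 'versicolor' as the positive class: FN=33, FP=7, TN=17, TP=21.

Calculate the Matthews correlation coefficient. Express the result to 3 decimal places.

MCC = (TP·TN − FP·FN) / √((TP+FP)(TP+FN)(TN+FP)(TN+FN))
Numerator = 21·17 − 7·33 = 126
Denominator = √(28·54·24·50) = √1814400 = 1346.9967
MCC = 126 / 1346.9967 = 0.094

0.094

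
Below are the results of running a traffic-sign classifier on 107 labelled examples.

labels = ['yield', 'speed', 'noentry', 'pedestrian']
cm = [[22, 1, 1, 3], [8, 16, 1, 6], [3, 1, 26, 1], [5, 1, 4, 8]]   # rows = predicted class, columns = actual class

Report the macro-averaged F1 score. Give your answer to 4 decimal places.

Per-class F1 score (2·TP/(2·TP+FP+FN)):
  yield: TP=22, FP=1+1+3=5, FN=8+3+5=16 → 44/65 = 0.67692
  speed: TP=16, FP=8+1+6=15, FN=1+1+1=3 → 32/50 = 0.64000
  noentry: TP=26, FP=3+1+1=5, FN=1+1+4=6 → 52/63 = 0.82540
  pedestrian: TP=8, FP=5+1+4=10, FN=3+6+1=10 → 16/36 = 0.44444
Macro-F1 score = mean = (0.67692 + 0.64000 + 0.82540 + 0.44444) / 4 = 0.6467

0.6467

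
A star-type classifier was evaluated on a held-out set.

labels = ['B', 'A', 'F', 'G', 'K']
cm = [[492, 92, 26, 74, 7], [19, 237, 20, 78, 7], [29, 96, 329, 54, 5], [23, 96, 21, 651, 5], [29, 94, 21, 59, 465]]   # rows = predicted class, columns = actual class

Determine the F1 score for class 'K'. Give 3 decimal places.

F1 score = 2·TP/(2·TP+FP+FN).
K: TP=465, FP=29+94+21+59=203, FN=7+7+5+5=24 → 930/1157 = 0.8038

0.804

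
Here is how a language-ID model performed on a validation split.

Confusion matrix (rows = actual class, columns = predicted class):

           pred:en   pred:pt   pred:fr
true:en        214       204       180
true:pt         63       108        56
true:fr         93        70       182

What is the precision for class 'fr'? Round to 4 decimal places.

Treat 'fr' as positive and all other classes as negative.
precision = TP/(TP+FP).
fr: TP=182, FP=180+56=236 → 182/418 = 0.43541

0.4354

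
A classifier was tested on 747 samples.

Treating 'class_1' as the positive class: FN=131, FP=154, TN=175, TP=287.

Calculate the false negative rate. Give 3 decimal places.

FNR = FN/(FN+TP) = 131/(131+287) = 0.313

0.313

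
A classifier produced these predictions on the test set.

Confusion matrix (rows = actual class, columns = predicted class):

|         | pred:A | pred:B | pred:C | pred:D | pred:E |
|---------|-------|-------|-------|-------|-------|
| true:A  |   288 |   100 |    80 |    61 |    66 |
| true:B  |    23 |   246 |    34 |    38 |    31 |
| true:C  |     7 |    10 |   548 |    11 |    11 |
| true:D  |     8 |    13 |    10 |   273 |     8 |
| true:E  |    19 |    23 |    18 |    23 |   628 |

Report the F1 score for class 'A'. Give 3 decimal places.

One-vs-rest for 'A': TP = diagonal; FP = other classes predicted 'A'; FN = 'A' predicted as other.
F1 score = 2·TP/(2·TP+FP+FN).
A: TP=288, FP=23+7+8+19=57, FN=100+80+61+66=307 → 576/940 = 0.6128

0.613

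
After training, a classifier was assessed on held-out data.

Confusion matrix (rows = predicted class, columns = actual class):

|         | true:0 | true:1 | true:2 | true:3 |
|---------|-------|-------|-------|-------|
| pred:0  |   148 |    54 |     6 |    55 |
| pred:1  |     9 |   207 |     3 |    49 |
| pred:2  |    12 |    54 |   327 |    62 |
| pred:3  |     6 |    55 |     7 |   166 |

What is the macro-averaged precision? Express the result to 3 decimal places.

0.691

Per-class precision (TP/(TP+FP)):
  0: TP=148, FP=54+6+55=115 → 148/263 = 0.5627
  1: TP=207, FP=9+3+49=61 → 207/268 = 0.7724
  2: TP=327, FP=12+54+62=128 → 327/455 = 0.7187
  3: TP=166, FP=6+55+7=68 → 166/234 = 0.7094
Macro-precision = mean = (0.5627 + 0.7724 + 0.7187 + 0.7094) / 4 = 0.691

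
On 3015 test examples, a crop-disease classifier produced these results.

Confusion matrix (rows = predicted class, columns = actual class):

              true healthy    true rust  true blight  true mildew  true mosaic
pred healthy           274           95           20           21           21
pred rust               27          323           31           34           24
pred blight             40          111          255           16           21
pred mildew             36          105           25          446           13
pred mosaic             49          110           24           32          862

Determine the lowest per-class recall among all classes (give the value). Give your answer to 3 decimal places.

0.434

Per-class recall (TP/(TP+FN)):
  healthy: TP=274, FN=27+40+36+49=152 → 274/426 = 0.6432
  rust: TP=323, FN=95+111+105+110=421 → 323/744 = 0.4341
  blight: TP=255, FN=20+31+25+24=100 → 255/355 = 0.7183
  mildew: TP=446, FN=21+34+16+32=103 → 446/549 = 0.8124
  mosaic: TP=862, FN=21+24+21+13=79 → 862/941 = 0.9160
Lowest is class 'rust' with recall = 0.434.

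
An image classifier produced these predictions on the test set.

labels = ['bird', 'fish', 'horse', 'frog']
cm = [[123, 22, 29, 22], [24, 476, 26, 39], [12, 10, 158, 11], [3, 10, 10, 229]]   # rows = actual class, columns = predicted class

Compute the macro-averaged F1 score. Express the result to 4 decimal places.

0.7894

Per-class F1 score (2·TP/(2·TP+FP+FN)):
  bird: TP=123, FP=24+12+3=39, FN=22+29+22=73 → 246/358 = 0.68715
  fish: TP=476, FP=22+10+10=42, FN=24+26+39=89 → 952/1083 = 0.87904
  horse: TP=158, FP=29+26+10=65, FN=12+10+11=33 → 316/414 = 0.76329
  frog: TP=229, FP=22+39+11=72, FN=3+10+10=23 → 458/553 = 0.82821
Macro-F1 score = mean = (0.68715 + 0.87904 + 0.76329 + 0.82821) / 4 = 0.7894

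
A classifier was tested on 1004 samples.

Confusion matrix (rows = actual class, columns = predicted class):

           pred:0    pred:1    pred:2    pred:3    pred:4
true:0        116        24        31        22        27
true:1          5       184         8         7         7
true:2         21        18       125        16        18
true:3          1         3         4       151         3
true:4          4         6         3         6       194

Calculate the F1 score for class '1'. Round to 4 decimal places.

F1 score = 2·TP/(2·TP+FP+FN).
1: TP=184, FP=24+18+3+6=51, FN=5+8+7+7=27 → 368/446 = 0.82511

0.8251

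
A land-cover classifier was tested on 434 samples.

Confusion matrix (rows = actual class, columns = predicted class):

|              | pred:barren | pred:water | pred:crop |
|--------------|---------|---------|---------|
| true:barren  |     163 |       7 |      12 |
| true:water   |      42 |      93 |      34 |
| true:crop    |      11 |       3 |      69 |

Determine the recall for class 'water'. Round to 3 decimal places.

0.550

recall = TP/(TP+FN).
water: TP=93, FN=42+34=76 → 93/169 = 0.5503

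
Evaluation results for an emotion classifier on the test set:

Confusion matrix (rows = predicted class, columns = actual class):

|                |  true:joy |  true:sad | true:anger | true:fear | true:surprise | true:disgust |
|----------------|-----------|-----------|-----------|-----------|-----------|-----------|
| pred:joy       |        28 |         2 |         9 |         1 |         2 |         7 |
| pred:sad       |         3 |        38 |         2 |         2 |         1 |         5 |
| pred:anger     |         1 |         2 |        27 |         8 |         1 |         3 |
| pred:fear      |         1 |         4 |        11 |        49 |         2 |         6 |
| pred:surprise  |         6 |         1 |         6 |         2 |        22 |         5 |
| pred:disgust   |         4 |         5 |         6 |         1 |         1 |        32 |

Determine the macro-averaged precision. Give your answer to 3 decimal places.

Per-class precision (TP/(TP+FP)):
  joy: TP=28, FP=2+9+1+2+7=21 → 28/49 = 0.5714
  sad: TP=38, FP=3+2+2+1+5=13 → 38/51 = 0.7451
  anger: TP=27, FP=1+2+8+1+3=15 → 27/42 = 0.6429
  fear: TP=49, FP=1+4+11+2+6=24 → 49/73 = 0.6712
  surprise: TP=22, FP=6+1+6+2+5=20 → 22/42 = 0.5238
  disgust: TP=32, FP=4+5+6+1+1=17 → 32/49 = 0.6531
Macro-precision = mean = (0.5714 + 0.7451 + 0.6429 + 0.6712 + 0.5238 + 0.6531) / 6 = 0.635

0.635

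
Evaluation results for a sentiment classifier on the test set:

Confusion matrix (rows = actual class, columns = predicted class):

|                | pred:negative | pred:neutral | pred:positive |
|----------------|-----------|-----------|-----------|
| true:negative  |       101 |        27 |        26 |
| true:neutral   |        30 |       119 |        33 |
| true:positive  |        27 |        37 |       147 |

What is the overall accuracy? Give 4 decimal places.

0.6709

Accuracy = trace / total = (101+119+147=367) / 547 = 367/547 = 0.6709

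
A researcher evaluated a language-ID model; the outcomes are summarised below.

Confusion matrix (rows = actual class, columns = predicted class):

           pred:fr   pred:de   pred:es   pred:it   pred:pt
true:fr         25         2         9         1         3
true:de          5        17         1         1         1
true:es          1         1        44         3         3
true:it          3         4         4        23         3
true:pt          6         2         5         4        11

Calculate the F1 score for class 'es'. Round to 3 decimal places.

Treat 'es' as positive and all other classes as negative.
F1 score = 2·TP/(2·TP+FP+FN).
es: TP=44, FP=9+1+4+5=19, FN=1+1+3+3=8 → 88/115 = 0.7652

0.765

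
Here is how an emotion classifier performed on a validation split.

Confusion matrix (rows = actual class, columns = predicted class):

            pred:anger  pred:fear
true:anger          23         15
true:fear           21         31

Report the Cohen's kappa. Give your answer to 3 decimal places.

0.197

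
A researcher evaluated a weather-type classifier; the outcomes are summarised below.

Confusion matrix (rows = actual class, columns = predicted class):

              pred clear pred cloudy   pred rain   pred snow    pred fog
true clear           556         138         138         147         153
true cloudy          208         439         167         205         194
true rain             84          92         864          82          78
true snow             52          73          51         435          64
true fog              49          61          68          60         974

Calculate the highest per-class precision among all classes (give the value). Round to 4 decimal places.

Per-class precision (TP/(TP+FP)):
  clear: TP=556, FP=208+84+52+49=393 → 556/949 = 0.58588
  cloudy: TP=439, FP=138+92+73+61=364 → 439/803 = 0.54670
  rain: TP=864, FP=138+167+51+68=424 → 864/1288 = 0.67081
  snow: TP=435, FP=147+205+82+60=494 → 435/929 = 0.46825
  fog: TP=974, FP=153+194+78+64=489 → 974/1463 = 0.66576
Highest is class 'rain' with precision = 0.6708.

0.6708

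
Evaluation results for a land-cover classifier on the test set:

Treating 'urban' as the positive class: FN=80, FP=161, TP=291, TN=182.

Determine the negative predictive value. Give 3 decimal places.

NPV = TN/(TN+FN) = 182/(182+80) = 0.695

0.695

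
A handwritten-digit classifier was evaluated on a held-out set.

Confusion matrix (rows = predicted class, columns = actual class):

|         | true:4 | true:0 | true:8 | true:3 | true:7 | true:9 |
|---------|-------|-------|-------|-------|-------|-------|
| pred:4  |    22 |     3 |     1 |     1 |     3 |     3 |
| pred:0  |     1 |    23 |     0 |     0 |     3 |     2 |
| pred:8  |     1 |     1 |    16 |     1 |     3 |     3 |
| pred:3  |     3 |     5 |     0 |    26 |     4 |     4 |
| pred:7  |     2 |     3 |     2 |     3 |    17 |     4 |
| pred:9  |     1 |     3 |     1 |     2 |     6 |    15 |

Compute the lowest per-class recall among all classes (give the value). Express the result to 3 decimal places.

0.472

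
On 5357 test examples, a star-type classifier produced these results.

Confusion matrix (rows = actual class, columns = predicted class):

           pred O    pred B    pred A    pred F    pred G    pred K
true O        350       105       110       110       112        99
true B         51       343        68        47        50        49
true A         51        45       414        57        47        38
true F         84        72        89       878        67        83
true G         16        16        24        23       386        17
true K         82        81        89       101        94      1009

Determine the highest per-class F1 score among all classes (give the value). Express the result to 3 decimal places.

0.734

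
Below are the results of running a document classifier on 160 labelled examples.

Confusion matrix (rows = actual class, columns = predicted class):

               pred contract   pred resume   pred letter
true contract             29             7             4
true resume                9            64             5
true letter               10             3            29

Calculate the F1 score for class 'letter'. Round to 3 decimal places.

0.725

F1 score = 2·TP/(2·TP+FP+FN).
letter: TP=29, FP=4+5=9, FN=10+3=13 → 58/80 = 0.7250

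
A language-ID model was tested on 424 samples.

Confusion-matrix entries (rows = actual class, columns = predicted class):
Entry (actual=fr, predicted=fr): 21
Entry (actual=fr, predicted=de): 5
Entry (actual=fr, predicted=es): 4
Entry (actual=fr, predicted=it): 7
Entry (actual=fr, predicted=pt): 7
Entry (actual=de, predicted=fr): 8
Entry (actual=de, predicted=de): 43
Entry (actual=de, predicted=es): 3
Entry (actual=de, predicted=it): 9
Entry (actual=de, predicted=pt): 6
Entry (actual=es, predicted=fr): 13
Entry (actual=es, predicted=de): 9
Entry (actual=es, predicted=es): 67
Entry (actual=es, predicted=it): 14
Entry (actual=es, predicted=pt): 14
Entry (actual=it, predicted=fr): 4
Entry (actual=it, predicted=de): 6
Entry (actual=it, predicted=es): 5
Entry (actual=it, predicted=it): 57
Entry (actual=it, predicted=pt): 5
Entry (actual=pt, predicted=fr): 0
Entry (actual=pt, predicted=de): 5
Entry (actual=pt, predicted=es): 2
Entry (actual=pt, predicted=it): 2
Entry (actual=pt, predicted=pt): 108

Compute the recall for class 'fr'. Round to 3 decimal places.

0.477

One-vs-rest for 'fr': TP = diagonal; FP = other classes predicted 'fr'; FN = 'fr' predicted as other.
recall = TP/(TP+FN).
fr: TP=21, FN=5+4+7+7=23 → 21/44 = 0.4773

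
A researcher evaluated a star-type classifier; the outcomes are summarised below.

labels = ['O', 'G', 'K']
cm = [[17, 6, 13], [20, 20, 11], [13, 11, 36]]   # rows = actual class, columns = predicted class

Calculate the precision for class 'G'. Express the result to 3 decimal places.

precision = TP/(TP+FP).
G: TP=20, FP=6+11=17 → 20/37 = 0.5405

0.541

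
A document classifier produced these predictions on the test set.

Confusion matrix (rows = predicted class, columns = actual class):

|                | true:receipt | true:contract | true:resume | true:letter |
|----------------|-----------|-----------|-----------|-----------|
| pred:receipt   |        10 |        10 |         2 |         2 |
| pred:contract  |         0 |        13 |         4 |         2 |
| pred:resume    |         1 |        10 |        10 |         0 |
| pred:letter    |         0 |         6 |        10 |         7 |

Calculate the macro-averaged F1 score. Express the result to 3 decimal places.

0.464

Per-class F1 score (2·TP/(2·TP+FP+FN)):
  receipt: TP=10, FP=10+2+2=14, FN=0+1+0=1 → 20/35 = 0.5714
  contract: TP=13, FP=0+4+2=6, FN=10+10+6=26 → 26/58 = 0.4483
  resume: TP=10, FP=1+10+0=11, FN=2+4+10=16 → 20/47 = 0.4255
  letter: TP=7, FP=0+6+10=16, FN=2+2+0=4 → 14/34 = 0.4118
Macro-F1 score = mean = (0.5714 + 0.4483 + 0.4255 + 0.4118) / 4 = 0.464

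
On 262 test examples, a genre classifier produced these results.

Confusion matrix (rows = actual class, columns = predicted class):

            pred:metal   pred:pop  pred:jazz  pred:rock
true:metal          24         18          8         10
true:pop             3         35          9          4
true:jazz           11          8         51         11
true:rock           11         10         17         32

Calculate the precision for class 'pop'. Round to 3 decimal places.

Take TP from the diagonal, FP from the rest of the 'pop' prediction marginal, FN from the rest of the 'pop' actual marginal.
precision = TP/(TP+FP).
pop: TP=35, FP=18+8+10=36 → 35/71 = 0.4930

0.493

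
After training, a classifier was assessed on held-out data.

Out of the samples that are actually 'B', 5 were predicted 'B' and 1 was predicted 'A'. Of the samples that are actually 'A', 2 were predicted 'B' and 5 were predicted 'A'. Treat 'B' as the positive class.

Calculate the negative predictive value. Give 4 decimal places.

0.8333

NPV = TN/(TN+FN) = 5/(5+1) = 0.8333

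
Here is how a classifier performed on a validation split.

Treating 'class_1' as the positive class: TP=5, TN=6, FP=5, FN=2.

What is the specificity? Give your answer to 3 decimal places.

0.545

Specificity = TN/(TN+FP) = 6/(6+5) = 0.545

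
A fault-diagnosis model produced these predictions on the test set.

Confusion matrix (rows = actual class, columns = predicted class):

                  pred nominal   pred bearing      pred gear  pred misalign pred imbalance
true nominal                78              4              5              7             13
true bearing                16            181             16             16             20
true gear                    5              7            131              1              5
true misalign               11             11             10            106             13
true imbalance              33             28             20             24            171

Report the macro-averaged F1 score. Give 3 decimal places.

0.710

Per-class F1 score (2·TP/(2·TP+FP+FN)):
  nominal: TP=78, FP=16+5+11+33=65, FN=4+5+7+13=29 → 156/250 = 0.6240
  bearing: TP=181, FP=4+7+11+28=50, FN=16+16+16+20=68 → 362/480 = 0.7542
  gear: TP=131, FP=5+16+10+20=51, FN=5+7+1+5=18 → 262/331 = 0.7915
  misalign: TP=106, FP=7+16+1+24=48, FN=11+11+10+13=45 → 212/305 = 0.6951
  imbalance: TP=171, FP=13+20+5+13=51, FN=33+28+20+24=105 → 342/498 = 0.6867
Macro-F1 score = mean = (0.6240 + 0.7542 + 0.7915 + 0.6951 + 0.6867) / 5 = 0.710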